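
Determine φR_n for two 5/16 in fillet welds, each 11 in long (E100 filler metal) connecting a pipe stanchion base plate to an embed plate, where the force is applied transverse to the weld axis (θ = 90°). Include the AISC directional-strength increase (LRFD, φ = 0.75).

E100XX → F_EXX = 100 ksi.
t_e = 0.707 × 0.3125 = 0.2209 in; A_we = 0.2209 × 22 = 4.861 in².
Directional factor: 1.0 + 0.5 sin^1.5(90°) = 1.5.
F_nw = 0.6 × 100 × 1.5 = 90 ksi.
φR_n = 0.75 × 90 × 4.861 = 328.1 kip.

φR_n ≈ 328 kip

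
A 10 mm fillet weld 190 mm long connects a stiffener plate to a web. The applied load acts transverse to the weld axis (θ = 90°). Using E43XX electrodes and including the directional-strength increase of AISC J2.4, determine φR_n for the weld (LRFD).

E43XX → F_EXX = 430 MPa.
t_e = 0.707 × 10 = 7.07 mm; A_we = 7.07 × 190 = 1343 mm².
Directional factor: 1.0 + 0.5 sin^1.5(90°) = 1.5.
F_nw = 0.6 × 430 × 1.5 = 387 MPa.
φR_n = 0.75 × 387 × 1343 × 10⁻³ = 389.9 kN.

φR_n ≈ 390 kN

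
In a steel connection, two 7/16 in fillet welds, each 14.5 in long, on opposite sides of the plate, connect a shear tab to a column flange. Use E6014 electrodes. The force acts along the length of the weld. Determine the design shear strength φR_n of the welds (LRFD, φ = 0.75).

φR_n ≈ 242 kips

E60XX → F_EXX = 60 ksi.
Effective throat t_e = 0.707 × 0.4375 = 0.3093 in.
Total length L = 29 in; A_we = 0.3093 × 29 = 8.97 in².
F_nw = 0.6 F_EXX = 0.6 × 60 = 36 ksi.
φR_n = 0.75 × 36 × 8.97 = 242.2 kips.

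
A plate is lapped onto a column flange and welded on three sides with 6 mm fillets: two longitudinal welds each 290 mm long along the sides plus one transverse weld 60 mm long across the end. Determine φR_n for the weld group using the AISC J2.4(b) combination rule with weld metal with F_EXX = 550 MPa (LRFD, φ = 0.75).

t_e = 0.707 × 6 = 4.242 mm.
R_nwl = 0.6 × 550 × 4.242 × 580 × 10⁻³ = 811.9 kN (longitudinal, 2 welds).
R_nwt = 0.6 × 550 × 4.242 × 60 × 10⁻³ = 83.99 kN (transverse, base value).
(i) R_nwl + R_nwt = 895.9 kN; (ii) 0.85 R_nwl + 1.5 R_nwt = 816.1 kN.
R_n = max = 895.9 kN [governs: (i)]; φR_n = 671.9 kN.

φR_n ≈ 672 kN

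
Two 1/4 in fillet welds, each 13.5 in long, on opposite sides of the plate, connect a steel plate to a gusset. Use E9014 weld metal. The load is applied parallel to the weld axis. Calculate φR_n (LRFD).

E90XX → F_EXX = 90 ksi.
Effective throat t_e = 0.707 × 0.25 = 0.1767 in.
Total length L = 27 in; A_we = 0.1767 × 27 = 4.772 in².
F_nw = 0.6 F_EXX = 0.6 × 90 = 54 ksi.
φR_n = 0.75 × 54 × 4.772 = 193.3 kip.

φR_n ≈ 193 kip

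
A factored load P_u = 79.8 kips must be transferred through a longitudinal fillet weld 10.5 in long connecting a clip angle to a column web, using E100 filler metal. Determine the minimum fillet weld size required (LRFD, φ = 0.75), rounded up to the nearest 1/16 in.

w = 1/4 in

E100XX → F_EXX = 100 ksi.
Total weld length L = 10.5 in.
Required throat t_e = P_u / (φ × 0.6 F_EXX × L) = 79.8 / (0.75 × 0.6 × 100 × 10.5) = 0.1689 in.
Required leg w = t_e / 0.707 = 0.2389 in → use 1/4 in.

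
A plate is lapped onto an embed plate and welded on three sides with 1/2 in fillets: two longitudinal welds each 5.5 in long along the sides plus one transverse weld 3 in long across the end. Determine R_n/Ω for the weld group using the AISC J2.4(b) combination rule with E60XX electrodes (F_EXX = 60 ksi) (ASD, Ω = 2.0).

t_e = 0.707 × 0.5 = 0.3535 in.
R_nwl = 0.6 × 60 × 0.3535 × 11 = 140 kip (longitudinal, 2 welds).
R_nwt = 0.6 × 60 × 0.3535 × 3 = 38.18 kip (transverse, base value).
(i) R_nwl + R_nwt = 178.2 kip; (ii) 0.85 R_nwl + 1.5 R_nwt = 176.3 kip.
R_n = max = 178.2 kip [governs: (i)]; R_n/Ω = 89.08 kip.

R_n/Ω ≈ 89.1 kip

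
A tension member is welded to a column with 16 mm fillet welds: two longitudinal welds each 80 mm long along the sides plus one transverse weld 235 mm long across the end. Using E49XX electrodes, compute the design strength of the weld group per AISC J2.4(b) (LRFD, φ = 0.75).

φR_n ≈ 1220 kN

E49XX → F_EXX = 490 MPa.
t_e = 0.707 × 16 = 11.31 mm.
R_nwl = 0.6 × 490 × 11.31 × 160 × 10⁻³ = 532.1 kN (longitudinal, 2 welds).
R_nwt = 0.6 × 490 × 11.31 × 235 × 10⁻³ = 781.5 kN (transverse, base value).
(i) R_nwl + R_nwt = 1314 kN; (ii) 0.85 R_nwl + 1.5 R_nwt = 1625 kN.
R_n = max = 1625 kN [governs: (ii)]; φR_n = 1218 kN.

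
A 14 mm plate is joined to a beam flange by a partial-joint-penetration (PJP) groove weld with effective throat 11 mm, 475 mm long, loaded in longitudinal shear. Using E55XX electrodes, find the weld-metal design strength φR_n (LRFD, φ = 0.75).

E55XX → F_EXX = 550 MPa.
Effective throat (given) t_e = 11 mm.
A_we = 11 × 475 = 5225 mm².
F_nw = 0.6 F_EXX = 330 MPa.
φR_n = 0.75 × 330 × 5225 × 10⁻³ = 1293 kN.

φR_n ≈ 1290 kN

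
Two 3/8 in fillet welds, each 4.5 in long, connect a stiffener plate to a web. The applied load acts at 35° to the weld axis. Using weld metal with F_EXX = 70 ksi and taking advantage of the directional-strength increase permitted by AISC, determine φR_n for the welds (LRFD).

φR_n ≈ 91.5 kip

t_e = 0.707 × 0.375 = 0.2651 in; A_we = 0.2651 × 9 = 2.386 in².
Directional factor: 1.0 + 0.5 sin^1.5(35°) = 1.217.
F_nw = 0.6 × 70 × 1.217 = 51.12 ksi.
φR_n = 0.75 × 51.12 × 2.386 = 91.49 kip.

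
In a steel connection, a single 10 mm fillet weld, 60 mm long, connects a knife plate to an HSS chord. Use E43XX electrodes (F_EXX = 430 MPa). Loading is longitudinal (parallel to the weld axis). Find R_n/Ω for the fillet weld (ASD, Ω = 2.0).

Effective throat t_e = 0.707 × 10 = 7.07 mm.
Total length L = 60 mm; A_we = 7.07 × 60 = 424.2 mm².
F_nw = 0.6 F_EXX = 0.6 × 430 = 258 MPa.
R_n = 258 × 424.2 × 10⁻³ = 109.4 kN; R_n/Ω = 109.4/2.0 = 54.72 kN.

R_n/Ω ≈ 54.7 kN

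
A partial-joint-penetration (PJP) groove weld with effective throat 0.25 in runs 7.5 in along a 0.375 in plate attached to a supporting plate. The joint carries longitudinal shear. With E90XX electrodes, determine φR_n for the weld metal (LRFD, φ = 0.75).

φR_n ≈ 75.9 kip

E90XX → F_EXX = 90 ksi.
Effective throat (given) t_e = 0.25 in.
A_we = 0.25 × 7.5 = 1.875 in².
F_nw = 0.6 F_EXX = 54 ksi.
φR_n = 0.75 × 54 × 1.875 = 75.94 kip.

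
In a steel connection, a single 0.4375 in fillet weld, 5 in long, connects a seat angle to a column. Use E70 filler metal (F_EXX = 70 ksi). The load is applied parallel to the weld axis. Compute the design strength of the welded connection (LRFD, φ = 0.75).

Effective throat t_e = 0.707 × 0.4375 = 0.3093 in.
Total length L = 5 in; A_we = 0.3093 × 5 = 1.547 in².
F_nw = 0.6 F_EXX = 0.6 × 70 = 42 ksi.
φR_n = 0.75 × 42 × 1.547 = 48.72 kips.

φR_n ≈ 48.7 kips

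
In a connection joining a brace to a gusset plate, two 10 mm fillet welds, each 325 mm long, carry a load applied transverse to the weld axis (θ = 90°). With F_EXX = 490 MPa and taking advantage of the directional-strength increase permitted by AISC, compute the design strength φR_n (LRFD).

t_e = 0.707 × 10 = 7.07 mm; A_we = 7.07 × 650 = 4596 mm².
Directional factor: 1.0 + 0.5 sin^1.5(90°) = 1.5.
F_nw = 0.6 × 490 × 1.5 = 441 MPa.
φR_n = 0.75 × 441 × 4596 × 10⁻³ = 1520 kN.

φR_n ≈ 1520 kN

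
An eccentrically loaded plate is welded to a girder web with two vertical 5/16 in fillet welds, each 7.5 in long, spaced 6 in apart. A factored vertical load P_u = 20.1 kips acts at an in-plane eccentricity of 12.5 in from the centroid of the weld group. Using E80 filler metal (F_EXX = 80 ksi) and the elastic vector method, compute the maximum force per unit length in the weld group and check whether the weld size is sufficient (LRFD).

Total weld length L_w = 15 in. Treat welds as unit-width lines.
Polar moment about centroid: J = 2[d³/12 + d(b/2)²] = 2[7.5³/12 + 7.5×3²] = 205.3 in³.
Direct shear f_v = P/L_w = 20.1 / 15 = 1.34 kip/in (vertical).
Torsion M = P·e = 20.1 × 12.5 = 251.25 kip·in.
Critical point at (x, y) = (3, 3.75) from centroid. f_tx = M·y/J = 4.589 kip/in; f_ty = M·x/J = 3.671 kip/in.
Resultant f_max = √[f_tx² + (f_v + f_ty)²] = √[4.589² + (1.34 + 3.671)²] = 6.795 kip/in.
Capacity per unit length: φr_n = 0.75 × 0.6 × 80 × (0.707 × 0.3125) = 7.954 kip/in.
6.795 ≤ 7.954 → adequate.

f_max ≈ 6.79 kip/in; adequate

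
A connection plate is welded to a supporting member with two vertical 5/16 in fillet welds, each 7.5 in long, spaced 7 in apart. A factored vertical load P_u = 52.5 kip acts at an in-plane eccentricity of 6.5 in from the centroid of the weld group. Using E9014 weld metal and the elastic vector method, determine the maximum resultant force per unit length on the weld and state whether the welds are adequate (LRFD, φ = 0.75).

E90XX → F_EXX = 90 ksi.
Total weld length L_w = 15 in. Treat welds as unit-width lines.
Polar moment about centroid: J = 2[d³/12 + d(b/2)²] = 2[7.5³/12 + 7.5×3.5²] = 254.1 in³.
Direct shear f_v = P/L_w = 52.5 / 15 = 3.5 kip/in (vertical).
Torsion M = P·e = 52.5 × 6.5 = 341.25 kip·in.
Critical point at (x, y) = (3.5, 3.75) from centroid. f_tx = M·y/J = 5.037 kip/in; f_ty = M·x/J = 4.701 kip/in.
Resultant f_max = √[f_tx² + (f_v + f_ty)²] = √[5.037² + (3.5 + 4.701)²] = 9.624 kip/in.
Capacity per unit length: φr_n = 0.75 × 0.6 × 90 × (0.707 × 0.3125) = 8.948 kip/in.
9.624 > 8.948 → NOT adequate.

f_max ≈ 9.62 kip/in; NOT adequate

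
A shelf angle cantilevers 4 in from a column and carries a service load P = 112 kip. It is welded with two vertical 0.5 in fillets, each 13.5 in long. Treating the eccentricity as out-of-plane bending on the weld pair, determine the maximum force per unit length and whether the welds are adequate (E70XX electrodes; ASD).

E70XX → F_EXX = 70 ksi.
L_w = 2 × 13.5 = 27 in; section modulus (unit throat) S = 2 × L²/6 = 60.75 in².
Direct shear f_v = P/L_w = 112/27 = 4.148 kip/in.
Moment M = P × e = 112 × 4 = 448 kip·in; bending f_b = M/S = 7.374 kip/in.
f_max = √(f_v² + f_b²) = √(4.148² + 7.374²) = 8.461 kip/in.
r_n/Ω = (1/2.0) × 0.6 × 70 × (0.707 × 0.5) = 7.423 kip/in → NOT adequate.

f_max ≈ 8.46 kip/in; NOT adequate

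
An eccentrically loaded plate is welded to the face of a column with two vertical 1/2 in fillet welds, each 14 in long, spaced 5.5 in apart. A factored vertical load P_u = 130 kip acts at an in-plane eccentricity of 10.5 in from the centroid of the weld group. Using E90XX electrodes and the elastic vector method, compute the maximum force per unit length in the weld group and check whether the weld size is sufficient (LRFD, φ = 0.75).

f_max ≈ 17.6 kip/in; NOT adequate

E90XX → F_EXX = 90 ksi.
Total weld length L_w = 28 in. Treat welds as unit-width lines.
Polar moment about centroid: J = 2[d³/12 + d(b/2)²] = 2[14³/12 + 14×2.75²] = 669.1 in³.
Direct shear f_v = P/L_w = 130 / 28 = 4.643 kip/in (vertical).
Torsion M = P·e = 130 × 10.5 = 1365 kip·in.
Critical point at (x, y) = (2.75, 7) from centroid. f_tx = M·y/J = 14.28 kip/in; f_ty = M·x/J = 5.61 kip/in.
Resultant f_max = √[f_tx² + (f_v + f_ty)²] = √[14.28² + (4.643 + 5.61)²] = 17.58 kip/in.
Capacity per unit length: φr_n = 0.75 × 0.6 × 90 × (0.707 × 0.5) = 14.32 kip/in.
17.58 > 14.32 → NOT adequate.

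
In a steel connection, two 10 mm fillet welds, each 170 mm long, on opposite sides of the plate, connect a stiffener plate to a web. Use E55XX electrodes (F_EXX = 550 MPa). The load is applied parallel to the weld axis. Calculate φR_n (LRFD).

φR_n ≈ 595 kN

Effective throat t_e = 0.707 × 10 = 7.07 mm.
Total length L = 340 mm; A_we = 7.07 × 340 = 2404 mm².
F_nw = 0.6 F_EXX = 0.6 × 550 = 330 MPa.
φR_n = 0.75 × 330 × 2404 × 10⁻³ = 594.9 kN.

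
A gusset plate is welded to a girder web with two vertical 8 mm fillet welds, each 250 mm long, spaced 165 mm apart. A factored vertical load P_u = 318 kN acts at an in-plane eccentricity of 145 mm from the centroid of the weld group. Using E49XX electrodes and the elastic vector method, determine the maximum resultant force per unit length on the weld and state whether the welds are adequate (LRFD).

E49XX → F_EXX = 490 MPa.
Total weld length L_w = 500 mm. Treat welds as unit-width lines.
Polar moment about centroid: J = 2[d³/12 + d(b/2)²] = 2[250³/12 + 250×82.5²] = 6007000 mm³.
Direct shear f_v = P/L_w = 318×10³ / 500 = 636 N/mm (vertical).
Torsion M = P·e = 318×10³ × 145 = 46110000 N·mm.
Critical point at (x, y) = (82.5, 125) from centroid. f_tx = M·y/J = 959.5 N/mm; f_ty = M·x/J = 633.2 N/mm.
Resultant f_max = √[f_tx² + (f_v + f_ty)²] = √[959.5² + (636 + 633.2)²] = 1591 N/mm.
Capacity per unit length: φr_n = 0.75 × 0.6 × 490 × (0.707 × 8) = 1247 N/mm.
1591 > 1247 → NOT adequate.

f_max ≈ 1590 N/mm; NOT adequate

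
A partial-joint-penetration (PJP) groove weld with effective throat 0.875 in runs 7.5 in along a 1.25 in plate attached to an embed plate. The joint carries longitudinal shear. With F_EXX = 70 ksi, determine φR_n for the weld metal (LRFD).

φR_n ≈ 207 kips

Effective throat (given) t_e = 0.875 in.
A_we = 0.875 × 7.5 = 6.562 in².
F_nw = 0.6 F_EXX = 42 ksi.
φR_n = 0.75 × 42 × 6.562 = 206.7 kips.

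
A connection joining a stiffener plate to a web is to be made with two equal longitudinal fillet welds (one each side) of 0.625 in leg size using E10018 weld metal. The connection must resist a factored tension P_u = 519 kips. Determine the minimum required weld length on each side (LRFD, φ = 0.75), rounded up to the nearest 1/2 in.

L = 13.5 in on each side

E100XX → F_EXX = 100 ksi.
Throat t_e = 0.707 × 0.625 = 0.4419 in.
φr_n = 0.75 × 0.6 × 100 × 0.4419 = 19.88 kips/in.
L_req = P_u / φr_n = 519 / 19.88 = 26.1 in total.
Per side: 26.1 / 2 = 13.05 in.
Round up → use L = 13.5 in on each side.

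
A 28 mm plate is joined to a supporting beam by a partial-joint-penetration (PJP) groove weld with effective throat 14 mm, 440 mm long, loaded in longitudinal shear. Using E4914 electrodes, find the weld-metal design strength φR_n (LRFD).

E49XX → F_EXX = 490 MPa.
Effective throat (given) t_e = 14 mm.
A_we = 14 × 440 = 6160 mm².
F_nw = 0.6 F_EXX = 294 MPa.
φR_n = 0.75 × 294 × 6160 × 10⁻³ = 1358 kN.

φR_n ≈ 1360 kN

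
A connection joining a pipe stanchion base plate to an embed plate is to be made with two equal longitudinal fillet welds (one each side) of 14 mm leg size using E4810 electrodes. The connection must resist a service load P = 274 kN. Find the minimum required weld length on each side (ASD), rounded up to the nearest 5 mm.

L = 100 mm on each side

E48XX → F_EXX = 480 MPa.
Throat t_e = 0.707 × 14 = 9.898 mm.
r_n/Ω = (0.6 × 480 × 9.898) / 2.0 = 1425 N/mm = 1.425 kN/mm.
L_req = P / (r_n/Ω) = 274 / 1.425 = 192.2 mm total.
Per side: 192.2 / 2 = 96.12 mm.
Round up → use L = 100 mm on each side.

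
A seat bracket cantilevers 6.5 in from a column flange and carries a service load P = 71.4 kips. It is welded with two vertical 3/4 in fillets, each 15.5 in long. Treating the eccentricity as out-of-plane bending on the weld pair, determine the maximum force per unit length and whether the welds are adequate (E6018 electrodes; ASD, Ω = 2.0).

E60XX → F_EXX = 60 ksi.
L_w = 2 × 15.5 = 31 in; section modulus (unit throat) S = 2 × L²/6 = 80.08 in².
Direct shear f_v = P/L_w = 71.4/31 = 2.303 kip/in.
Moment M = P × e = 71.4 × 6.5 = 464.1 kip·in; bending f_b = M/S = 5.795 kip/in.
f_max = √(f_v² + f_b²) = √(2.303² + 5.795²) = 6.236 kip/in.
r_n/Ω = (1/2.0) × 0.6 × 60 × (0.707 × 0.75) = 9.544 kip/in → adequate.

f_max ≈ 6.24 kip/in; adequate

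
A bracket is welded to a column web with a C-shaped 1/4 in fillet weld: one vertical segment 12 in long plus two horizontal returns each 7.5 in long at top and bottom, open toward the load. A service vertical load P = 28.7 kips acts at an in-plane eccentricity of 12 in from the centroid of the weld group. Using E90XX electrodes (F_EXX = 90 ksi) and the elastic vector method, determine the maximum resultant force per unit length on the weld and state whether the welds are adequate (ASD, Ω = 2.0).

Total weld length L_w = 27 in. Treat welds as unit-width lines.
Centroid: x̄ = 2×7.5×3.75 / 27 = 2.083 in from the vertical weld.
Polar moment about centroid: J = I_x + I_y = [12³/12 + 2×7.5×6²] + [12×2.083² + 2(7.5³/12 + 7.5×1.667²)] = 848.1 in³.
Direct shear f_v = P/L_w = 28.7 / 27 = 1.063 kip/in (vertical).
Torsion M = P·e = 28.7 × 12 = 344.4 kip·in.
Critical point at (x, y) = (5.417, 6) from centroid. f_tx = M·y/J = 2.437 kip/in; f_ty = M·x/J = 2.2 kip/in.
Resultant f_max = √[f_tx² + (f_v + f_ty)²] = √[2.437² + (1.063 + 2.2)²] = 4.072 kip/in.
Capacity per unit length: r_n/Ω = (1/2.0) × 0.6 × 90 × (0.707 × 0.25) = 4.772 kip/in.
4.072 ≤ 4.772 → adequate.

f_max ≈ 4.07 kip/in; adequate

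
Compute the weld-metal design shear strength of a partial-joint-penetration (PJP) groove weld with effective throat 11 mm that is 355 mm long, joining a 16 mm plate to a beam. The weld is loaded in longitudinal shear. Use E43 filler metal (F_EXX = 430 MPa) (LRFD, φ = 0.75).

φR_n ≈ 756 kN

Effective throat (given) t_e = 11 mm.
A_we = 11 × 355 = 3905 mm².
F_nw = 0.6 F_EXX = 258 MPa.
φR_n = 0.75 × 258 × 3905 × 10⁻³ = 755.6 kN.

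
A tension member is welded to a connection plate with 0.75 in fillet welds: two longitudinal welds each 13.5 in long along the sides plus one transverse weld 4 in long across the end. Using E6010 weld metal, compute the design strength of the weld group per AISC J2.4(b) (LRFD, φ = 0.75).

φR_n ≈ 444 kips

E60XX → F_EXX = 60 ksi.
t_e = 0.707 × 0.75 = 0.5302 in.
R_nwl = 0.6 × 60 × 0.5302 × 27 = 515.4 kips (longitudinal, 2 welds).
R_nwt = 0.6 × 60 × 0.5302 × 4 = 76.36 kips (transverse, base value).
(i) R_nwl + R_nwt = 591.8 kips; (ii) 0.85 R_nwl + 1.5 R_nwt = 552.6 kips.
R_n = max = 591.8 kips [governs: (i)]; φR_n = 443.8 kips.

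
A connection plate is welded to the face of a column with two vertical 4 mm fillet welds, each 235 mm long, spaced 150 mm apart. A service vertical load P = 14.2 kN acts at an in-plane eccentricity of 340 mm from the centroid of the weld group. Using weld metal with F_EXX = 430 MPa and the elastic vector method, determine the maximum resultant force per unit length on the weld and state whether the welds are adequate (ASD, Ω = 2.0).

Total weld length L_w = 470 mm. Treat welds as unit-width lines.
Polar moment about centroid: J = 2[d³/12 + d(b/2)²] = 2[235³/12 + 235×75²] = 4807000 mm³.
Direct shear f_v = P/L_w = 14.2×10³ / 470 = 30.21 N/mm (vertical).
Torsion M = P·e = 14.2×10³ × 340 = 4828000 N·mm.
Critical point at (x, y) = (75, 117.5) from centroid. f_tx = M·y/J = 118 N/mm; f_ty = M·x/J = 75.33 N/mm.
Resultant f_max = √[f_tx² + (f_v + f_ty)²] = √[118² + (30.21 + 75.33)²] = 158.3 N/mm.
Capacity per unit length: r_n/Ω = (1/2.0) × 0.6 × 430 × (0.707 × 4) = 364.8 N/mm.
158.3 ≤ 364.8 → adequate.

f_max ≈ 158 N/mm; adequate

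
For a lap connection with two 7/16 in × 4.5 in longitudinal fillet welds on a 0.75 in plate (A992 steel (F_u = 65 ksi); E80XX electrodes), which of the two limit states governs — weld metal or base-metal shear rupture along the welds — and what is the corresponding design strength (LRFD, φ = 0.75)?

φR_n ≈ 100 kips (weld metal governs)

E80XX → F_EXX = 80 ksi.
t_e = 0.707 × 0.4375 = 0.3093 in; L = 9 in.
Weld metal: φR_n = 0.75 × 0.6 × 80 × 0.3093 × 9 = 100.2 kips.
Base metal (shear rupture): φR_n = 0.75 × 0.6 × 65 × 0.75 × 9 = 197.4 kips.
Governing: weld metal.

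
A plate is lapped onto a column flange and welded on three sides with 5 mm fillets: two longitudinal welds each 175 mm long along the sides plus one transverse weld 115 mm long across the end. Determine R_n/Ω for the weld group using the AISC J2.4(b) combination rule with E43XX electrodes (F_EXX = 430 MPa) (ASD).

R_n/Ω ≈ 214 kN

t_e = 0.707 × 5 = 3.535 mm.
R_nwl = 0.6 × 430 × 3.535 × 350 × 10⁻³ = 319.2 kN (longitudinal, 2 welds).
R_nwt = 0.6 × 430 × 3.535 × 115 × 10⁻³ = 104.9 kN (transverse, base value).
(i) R_nwl + R_nwt = 424.1 kN; (ii) 0.85 R_nwl + 1.5 R_nwt = 428.7 kN.
R_n = max = 428.7 kN [governs: (ii)]; R_n/Ω = 214.3 kN.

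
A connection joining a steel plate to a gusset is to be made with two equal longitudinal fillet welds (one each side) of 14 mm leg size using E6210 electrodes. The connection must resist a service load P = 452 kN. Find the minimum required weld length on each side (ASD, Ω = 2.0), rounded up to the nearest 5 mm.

L = 125 mm on each side

E62XX → F_EXX = 620 MPa.
Throat t_e = 0.707 × 14 = 9.898 mm.
r_n/Ω = (0.6 × 620 × 9.898) / 2.0 = 1841 N/mm = 1.841 kN/mm.
L_req = P / (r_n/Ω) = 452 / 1.841 = 245.5 mm total.
Per side: 245.5 / 2 = 122.8 mm.
Round up → use L = 125 mm on each side.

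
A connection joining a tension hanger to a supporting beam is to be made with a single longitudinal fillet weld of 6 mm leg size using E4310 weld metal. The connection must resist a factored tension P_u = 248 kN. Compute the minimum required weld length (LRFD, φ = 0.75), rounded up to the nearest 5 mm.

L = 305 mm

E43XX → F_EXX = 430 MPa.
Throat t_e = 0.707 × 6 = 4.242 mm.
φr_n = 0.75 × 0.6 × 430 × 4.242 × 10⁻³ = 0.8208 kN/mm.
L_req = P_u / φr_n = 248 / 0.8208 = 302.1 mm total.
Round up → use L = 305 mm.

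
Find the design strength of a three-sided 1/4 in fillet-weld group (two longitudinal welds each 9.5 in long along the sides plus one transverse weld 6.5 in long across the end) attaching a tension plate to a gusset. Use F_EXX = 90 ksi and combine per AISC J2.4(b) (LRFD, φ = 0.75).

t_e = 0.707 × 0.25 = 0.1767 in.
R_nwl = 0.6 × 90 × 0.1767 × 19 = 181.3 kips (longitudinal, 2 welds).
R_nwt = 0.6 × 90 × 0.1767 × 6.5 = 62.04 kips (transverse, base value).
(i) R_nwl + R_nwt = 243.4 kips; (ii) 0.85 R_nwl + 1.5 R_nwt = 247.2 kips.
R_n = max = 247.2 kips [governs: (ii)]; φR_n = 185.4 kips.

φR_n ≈ 185 kips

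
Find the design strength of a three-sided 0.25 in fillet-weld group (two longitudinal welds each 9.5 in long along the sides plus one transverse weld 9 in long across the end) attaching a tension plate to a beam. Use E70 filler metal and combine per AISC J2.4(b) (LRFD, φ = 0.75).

E70XX → F_EXX = 70 ksi.
t_e = 0.707 × 0.25 = 0.1767 in.
R_nwl = 0.6 × 70 × 0.1767 × 19 = 141 kips (longitudinal, 2 welds).
R_nwt = 0.6 × 70 × 0.1767 × 9 = 66.81 kips (transverse, base value).
(i) R_nwl + R_nwt = 207.9 kips; (ii) 0.85 R_nwl + 1.5 R_nwt = 220.1 kips.
R_n = max = 220.1 kips [governs: (ii)]; φR_n = 165.1 kips.

φR_n ≈ 165 kips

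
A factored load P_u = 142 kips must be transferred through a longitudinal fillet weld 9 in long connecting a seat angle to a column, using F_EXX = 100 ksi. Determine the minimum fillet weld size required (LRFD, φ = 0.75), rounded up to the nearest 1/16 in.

w = 1/2 in

Total weld length L = 9 in.
Required throat t_e = P_u / (φ × 0.6 F_EXX × L) = 142 / (0.75 × 0.6 × 100 × 9) = 0.3506 in.
Required leg w = t_e / 0.707 = 0.4959 in → use 1/2 in.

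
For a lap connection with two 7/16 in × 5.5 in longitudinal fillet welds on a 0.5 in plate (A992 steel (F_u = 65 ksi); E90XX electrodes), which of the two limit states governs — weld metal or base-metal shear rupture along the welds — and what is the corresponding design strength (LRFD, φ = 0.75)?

φR_n ≈ 138 kips (weld metal governs)

E90XX → F_EXX = 90 ksi.
t_e = 0.707 × 0.4375 = 0.3093 in; L = 11 in.
Weld metal: φR_n = 0.75 × 0.6 × 90 × 0.3093 × 11 = 137.8 kips.
Base metal (shear rupture): φR_n = 0.75 × 0.6 × 65 × 0.5 × 11 = 160.9 kips.
Governing: weld metal.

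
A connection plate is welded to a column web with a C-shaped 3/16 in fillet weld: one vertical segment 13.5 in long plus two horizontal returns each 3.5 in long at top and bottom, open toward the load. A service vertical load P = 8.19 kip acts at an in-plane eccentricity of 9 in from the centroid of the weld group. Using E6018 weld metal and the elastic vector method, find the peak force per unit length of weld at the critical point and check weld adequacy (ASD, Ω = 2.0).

f_max ≈ 1.21 kip/in; adequate

E60XX → F_EXX = 60 ksi.
Total weld length L_w = 20.5 in. Treat welds as unit-width lines.
Centroid: x̄ = 2×3.5×1.75 / 20.5 = 0.5976 in from the vertical weld.
Polar moment about centroid: J = I_x + I_y = [13.5³/12 + 2×3.5×6.75²] + [13.5×0.5976² + 2(3.5³/12 + 3.5×1.152²)] = 545.2 in³.
Direct shear f_v = P/L_w = 8.19 / 20.5 = 0.3995 kip/in (vertical).
Torsion M = P·e = 8.19 × 9 = 73.71 kip·in.
Critical point at (x, y) = (2.902, 6.75) from centroid. f_tx = M·y/J = 0.9125 kip/in; f_ty = M·x/J = 0.3924 kip/in.
Resultant f_max = √[f_tx² + (f_v + f_ty)²] = √[0.9125² + (0.3995 + 0.3924)²] = 1.208 kip/in.
Capacity per unit length: r_n/Ω = (1/2.0) × 0.6 × 60 × (0.707 × 0.1875) = 2.386 kip/in.
1.208 ≤ 2.386 → adequate.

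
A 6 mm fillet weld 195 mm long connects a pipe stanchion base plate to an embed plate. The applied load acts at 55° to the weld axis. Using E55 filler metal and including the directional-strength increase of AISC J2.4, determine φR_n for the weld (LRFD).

E55XX → F_EXX = 550 MPa.
t_e = 0.707 × 6 = 4.242 mm; A_we = 4.242 × 195 = 827.2 mm².
Directional factor: 1.0 + 0.5 sin^1.5(55°) = 1.371.
F_nw = 0.6 × 550 × 1.371 = 452.3 MPa.
φR_n = 0.75 × 452.3 × 827.2 × 10⁻³ = 280.6 kN.

φR_n ≈ 281 kN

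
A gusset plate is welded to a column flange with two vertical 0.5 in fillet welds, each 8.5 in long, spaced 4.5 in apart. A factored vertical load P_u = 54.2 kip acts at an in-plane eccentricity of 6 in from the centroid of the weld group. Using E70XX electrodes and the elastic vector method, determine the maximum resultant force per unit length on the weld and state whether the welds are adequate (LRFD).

f_max ≈ 10.2 kip/in; adequate

E70XX → F_EXX = 70 ksi.
Total weld length L_w = 17 in. Treat welds as unit-width lines.
Polar moment about centroid: J = 2[d³/12 + d(b/2)²] = 2[8.5³/12 + 8.5×2.25²] = 188.4 in³.
Direct shear f_v = P/L_w = 54.2 / 17 = 3.188 kip/in (vertical).
Torsion M = P·e = 54.2 × 6 = 325.2 kip·in.
Critical point at (x, y) = (2.25, 4.25) from centroid. f_tx = M·y/J = 7.335 kip/in; f_ty = M·x/J = 3.883 kip/in.
Resultant f_max = √[f_tx² + (f_v + f_ty)²] = √[7.335² + (3.188 + 3.883)²] = 10.19 kip/in.
Capacity per unit length: φr_n = 0.75 × 0.6 × 70 × (0.707 × 0.5) = 11.14 kip/in.
10.19 ≤ 11.14 → adequate.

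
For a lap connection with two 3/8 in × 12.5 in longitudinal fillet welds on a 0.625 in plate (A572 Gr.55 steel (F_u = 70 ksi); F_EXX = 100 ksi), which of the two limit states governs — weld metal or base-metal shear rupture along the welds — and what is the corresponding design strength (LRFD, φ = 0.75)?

t_e = 0.707 × 0.375 = 0.2651 in; L = 25 in.
Weld metal: φR_n = 0.75 × 0.6 × 100 × 0.2651 × 25 = 298.3 kip.
Base metal (shear rupture): φR_n = 0.75 × 0.6 × 70 × 0.625 × 25 = 492.2 kip.
Governing: weld metal.

φR_n ≈ 298 kip (weld metal governs)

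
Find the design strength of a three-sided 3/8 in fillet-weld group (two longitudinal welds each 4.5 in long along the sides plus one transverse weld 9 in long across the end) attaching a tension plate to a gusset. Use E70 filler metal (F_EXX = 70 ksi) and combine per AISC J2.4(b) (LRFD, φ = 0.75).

φR_n ≈ 177 kip

t_e = 0.707 × 0.375 = 0.2651 in.
R_nwl = 0.6 × 70 × 0.2651 × 9 = 100.2 kip (longitudinal, 2 welds).
R_nwt = 0.6 × 70 × 0.2651 × 9 = 100.2 kip (transverse, base value).
(i) R_nwl + R_nwt = 200.4 kip; (ii) 0.85 R_nwl + 1.5 R_nwt = 235.5 kip.
R_n = max = 235.5 kip [governs: (ii)]; φR_n = 176.6 kip.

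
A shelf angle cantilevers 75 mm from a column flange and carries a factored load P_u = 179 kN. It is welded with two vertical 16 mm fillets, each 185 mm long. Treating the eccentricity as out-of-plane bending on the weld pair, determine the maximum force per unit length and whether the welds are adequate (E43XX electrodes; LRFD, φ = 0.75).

E43XX → F_EXX = 430 MPa.
L_w = 2 × 185 = 370 mm; section modulus (unit throat) S = 2 × L²/6 = 11410 mm².
Direct shear f_v = P/L_w = 179×10³/370 = 483.8 N/mm.
Moment M = P × e = 179×10³ × 75 = 13425000 N·mm; bending f_b = M/S = 1177 N/mm.
f_max = √(f_v² + f_b²) = √(483.8² + 1177²) = 1272 N/mm.
φr_n = 0.75 × 0.6 × 430 × (0.707 × 16) = 2189 N/mm → adequate.

f_max ≈ 1270 N/mm; adequate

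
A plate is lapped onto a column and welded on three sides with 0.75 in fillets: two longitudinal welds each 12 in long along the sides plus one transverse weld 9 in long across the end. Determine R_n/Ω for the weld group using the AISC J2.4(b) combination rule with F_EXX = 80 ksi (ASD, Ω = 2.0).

t_e = 0.707 × 0.75 = 0.5302 in.
R_nwl = 0.6 × 80 × 0.5302 × 24 = 610.8 kips (longitudinal, 2 welds).
R_nwt = 0.6 × 80 × 0.5302 × 9 = 229.1 kips (transverse, base value).
(i) R_nwl + R_nwt = 839.9 kips; (ii) 0.85 R_nwl + 1.5 R_nwt = 862.8 kips.
R_n = max = 862.8 kips [governs: (ii)]; R_n/Ω = 431.4 kips.

R_n/Ω ≈ 431 kips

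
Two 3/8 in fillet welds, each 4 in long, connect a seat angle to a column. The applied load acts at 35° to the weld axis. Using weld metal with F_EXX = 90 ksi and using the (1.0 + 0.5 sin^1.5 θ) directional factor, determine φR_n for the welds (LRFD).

t_e = 0.707 × 0.375 = 0.2651 in; A_we = 0.2651 × 8 = 2.121 in².
Directional factor: 1.0 + 0.5 sin^1.5(35°) = 1.217.
F_nw = 0.6 × 90 × 1.217 = 65.73 ksi.
φR_n = 0.75 × 65.73 × 2.121 = 104.6 kip.

φR_n ≈ 105 kip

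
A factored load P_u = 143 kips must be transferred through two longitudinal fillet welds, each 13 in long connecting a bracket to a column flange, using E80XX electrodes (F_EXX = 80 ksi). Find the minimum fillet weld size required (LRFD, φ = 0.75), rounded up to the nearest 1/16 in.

w = 1/4 in

Total weld length L = 26 in.
Required throat t_e = P_u / (φ × 0.6 F_EXX × L) = 143 / (0.75 × 0.6 × 80 × 26) = 0.1528 in.
Required leg w = t_e / 0.707 = 0.2161 in → use 1/4 in.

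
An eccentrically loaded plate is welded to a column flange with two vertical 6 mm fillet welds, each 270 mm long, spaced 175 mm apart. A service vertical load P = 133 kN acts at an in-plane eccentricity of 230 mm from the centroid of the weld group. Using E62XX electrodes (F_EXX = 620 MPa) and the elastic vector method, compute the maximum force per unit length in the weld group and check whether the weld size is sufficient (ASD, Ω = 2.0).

Total weld length L_w = 540 mm. Treat welds as unit-width lines.
Polar moment about centroid: J = 2[d³/12 + d(b/2)²] = 2[270³/12 + 270×87.5²] = 7415000 mm³.
Direct shear f_v = P/L_w = 133×10³ / 540 = 246.3 N/mm (vertical).
Torsion M = P·e = 133×10³ × 230 = 30590000 N·mm.
Critical point at (x, y) = (87.5, 135) from centroid. f_tx = M·y/J = 556.9 N/mm; f_ty = M·x/J = 361 N/mm.
Resultant f_max = √[f_tx² + (f_v + f_ty)²] = √[556.9² + (246.3 + 361)²] = 824 N/mm.
Capacity per unit length: r_n/Ω = (1/2.0) × 0.6 × 620 × (0.707 × 6) = 789 N/mm.
824 > 789 → NOT adequate.

f_max ≈ 824 N/mm; NOT adequate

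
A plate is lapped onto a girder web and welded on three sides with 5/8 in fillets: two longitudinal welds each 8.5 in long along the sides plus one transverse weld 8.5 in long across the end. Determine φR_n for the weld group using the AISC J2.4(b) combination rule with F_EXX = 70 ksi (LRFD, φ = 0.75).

t_e = 0.707 × 0.625 = 0.4419 in.
R_nwl = 0.6 × 70 × 0.4419 × 17 = 315.5 kip (longitudinal, 2 welds).
R_nwt = 0.6 × 70 × 0.4419 × 8.5 = 157.7 kip (transverse, base value).
(i) R_nwl + R_nwt = 473.2 kip; (ii) 0.85 R_nwl + 1.5 R_nwt = 504.8 kip.
R_n = max = 504.8 kip [governs: (ii)]; φR_n = 378.6 kip.

φR_n ≈ 379 kip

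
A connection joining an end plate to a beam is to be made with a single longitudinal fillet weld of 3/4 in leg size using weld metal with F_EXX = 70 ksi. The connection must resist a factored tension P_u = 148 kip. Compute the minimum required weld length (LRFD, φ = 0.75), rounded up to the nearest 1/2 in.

L = 9 in

Throat t_e = 0.707 × 0.75 = 0.5302 in.
φr_n = 0.75 × 0.6 × 70 × 0.5302 = 16.7 kip/in.
L_req = P_u / φr_n = 148 / 16.7 = 8.861 in total.
Round up → use L = 9 in.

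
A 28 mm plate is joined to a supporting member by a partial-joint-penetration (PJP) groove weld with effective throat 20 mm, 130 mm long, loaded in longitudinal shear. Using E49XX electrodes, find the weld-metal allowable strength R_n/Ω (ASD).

R_n/Ω ≈ 382 kN

E49XX → F_EXX = 490 MPa.
Effective throat (given) t_e = 20 mm.
A_we = 20 × 130 = 2600 mm².
F_nw = 0.6 F_EXX = 294 MPa.
R_n/Ω = (294 × 2600) / 2.0 × 10⁻³ = 382.2 kN.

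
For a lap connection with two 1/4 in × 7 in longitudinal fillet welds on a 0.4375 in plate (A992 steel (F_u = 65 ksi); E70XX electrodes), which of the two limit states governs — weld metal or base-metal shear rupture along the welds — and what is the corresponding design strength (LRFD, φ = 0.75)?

φR_n ≈ 77.9 kips (weld metal governs)

E70XX → F_EXX = 70 ksi.
t_e = 0.707 × 0.25 = 0.1767 in; L = 14 in.
Weld metal: φR_n = 0.75 × 0.6 × 70 × 0.1767 × 14 = 77.95 kips.
Base metal (shear rupture): φR_n = 0.75 × 0.6 × 65 × 0.4375 × 14 = 179.2 kips.
Governing: weld metal.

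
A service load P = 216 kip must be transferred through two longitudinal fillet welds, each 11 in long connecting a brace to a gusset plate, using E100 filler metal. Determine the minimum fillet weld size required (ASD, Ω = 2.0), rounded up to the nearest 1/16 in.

w = 1/2 in

E100XX → F_EXX = 100 ksi.
Total weld length L = 22 in.
Required throat t_e = P × Ω / (0.6 F_EXX × L) = 216 × 2.0 / (0.6 × 100 × 22) = 0.3273 in.
Required leg w = t_e / 0.707 = 0.4629 in → use 1/2 in.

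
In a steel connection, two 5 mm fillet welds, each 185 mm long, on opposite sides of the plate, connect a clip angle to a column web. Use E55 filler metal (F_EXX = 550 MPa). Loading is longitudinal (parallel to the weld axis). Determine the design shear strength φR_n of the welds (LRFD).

φR_n ≈ 324 kN

Effective throat t_e = 0.707 × 5 = 3.535 mm.
Total length L = 370 mm; A_we = 3.535 × 370 = 1308 mm².
F_nw = 0.6 F_EXX = 0.6 × 550 = 330 MPa.
φR_n = 0.75 × 330 × 1308 × 10⁻³ = 323.7 kN.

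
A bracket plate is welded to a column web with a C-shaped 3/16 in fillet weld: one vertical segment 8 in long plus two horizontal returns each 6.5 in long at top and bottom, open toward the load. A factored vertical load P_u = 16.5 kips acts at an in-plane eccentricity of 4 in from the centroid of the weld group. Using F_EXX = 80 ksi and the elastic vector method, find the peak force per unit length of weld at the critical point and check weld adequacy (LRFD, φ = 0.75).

Total weld length L_w = 21 in. Treat welds as unit-width lines.
Centroid: x̄ = 2×6.5×3.25 / 21 = 2.012 in from the vertical weld.
Polar moment about centroid: J = I_x + I_y = [8³/12 + 2×6.5×4²] + [8×2.012² + 2(6.5³/12 + 6.5×1.238²)] = 348.7 in³.
Direct shear f_v = P/L_w = 16.5 / 21 = 0.7857 kip/in (vertical).
Torsion M = P·e = 16.5 × 4 = 66 kip·in.
Critical point at (x, y) = (4.488, 4) from centroid. f_tx = M·y/J = 0.757 kip/in; f_ty = M·x/J = 0.8494 kip/in.
Resultant f_max = √[f_tx² + (f_v + f_ty)²] = √[0.757² + (0.7857 + 0.8494)²] = 1.802 kip/in.
Capacity per unit length: φr_n = 0.75 × 0.6 × 80 × (0.707 × 0.1875) = 4.772 kip/in.
1.802 ≤ 4.772 → adequate.

f_max ≈ 1.8 kip/in; adequate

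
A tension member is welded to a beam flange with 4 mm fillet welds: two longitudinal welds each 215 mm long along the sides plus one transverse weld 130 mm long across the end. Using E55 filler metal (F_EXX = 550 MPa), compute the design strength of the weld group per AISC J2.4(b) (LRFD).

φR_n ≈ 392 kN

t_e = 0.707 × 4 = 2.828 mm.
R_nwl = 0.6 × 550 × 2.828 × 430 × 10⁻³ = 401.3 kN (longitudinal, 2 welds).
R_nwt = 0.6 × 550 × 2.828 × 130 × 10⁻³ = 121.3 kN (transverse, base value).
(i) R_nwl + R_nwt = 522.6 kN; (ii) 0.85 R_nwl + 1.5 R_nwt = 523.1 kN.
R_n = max = 523.1 kN [governs: (ii)]; φR_n = 392.3 kN.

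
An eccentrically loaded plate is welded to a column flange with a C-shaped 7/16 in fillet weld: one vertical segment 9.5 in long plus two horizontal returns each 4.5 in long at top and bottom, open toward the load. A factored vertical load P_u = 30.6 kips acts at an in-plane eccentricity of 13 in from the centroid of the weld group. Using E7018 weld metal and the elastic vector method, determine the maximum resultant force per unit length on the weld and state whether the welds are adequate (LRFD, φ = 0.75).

E70XX → F_EXX = 70 ksi.
Total weld length L_w = 18.5 in. Treat welds as unit-width lines.
Centroid: x̄ = 2×4.5×2.25 / 18.5 = 1.095 in from the vertical weld.
Polar moment about centroid: J = I_x + I_y = [9.5³/12 + 2×4.5×4.75²] + [9.5×1.095² + 2(4.5³/12 + 4.5×1.155²)] = 313.1 in³.
Direct shear f_v = P/L_w = 30.6 / 18.5 = 1.654 kip/in (vertical).
Torsion M = P·e = 30.6 × 13 = 397.8 kip·in.
Critical point at (x, y) = (3.405, 4.75) from centroid. f_tx = M·y/J = 6.035 kip/in; f_ty = M·x/J = 4.327 kip/in.
Resultant f_max = √[f_tx² + (f_v + f_ty)²] = √[6.035² + (1.654 + 4.327)²] = 8.497 kip/in.
Capacity per unit length: φr_n = 0.75 × 0.6 × 70 × (0.707 × 0.4375) = 9.743 kip/in.
8.497 ≤ 9.743 → adequate.

f_max ≈ 8.5 kip/in; adequate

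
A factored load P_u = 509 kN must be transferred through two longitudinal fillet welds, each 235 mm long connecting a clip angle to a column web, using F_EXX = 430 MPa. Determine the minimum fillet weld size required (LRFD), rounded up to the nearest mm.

Total weld length L = 470 mm.
Required throat t_e = P_u / (φ × 0.6 F_EXX × L) = 509 / (0.75 × 0.6 × 430 × 470 × 10⁻³) = 5.597 mm.
Required leg w = t_e / 0.707 = 7.916 mm → use 8 mm.

w = 8 mm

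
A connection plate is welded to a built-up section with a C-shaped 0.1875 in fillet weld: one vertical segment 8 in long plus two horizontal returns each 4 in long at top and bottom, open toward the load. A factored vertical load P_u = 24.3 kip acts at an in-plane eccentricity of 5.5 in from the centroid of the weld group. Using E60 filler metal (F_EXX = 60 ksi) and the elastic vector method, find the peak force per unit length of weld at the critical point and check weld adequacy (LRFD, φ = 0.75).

f_max ≈ 4.47 kip/in; NOT adequate

Total weld length L_w = 16 in. Treat welds as unit-width lines.
Centroid: x̄ = 2×4×2 / 16 = 1 in from the vertical weld.
Polar moment about centroid: J = I_x + I_y = [8³/12 + 2×4×4²] + [8×1² + 2(4³/12 + 4×1²)] = 197.3 in³.
Direct shear f_v = P/L_w = 24.3 / 16 = 1.519 kip/in (vertical).
Torsion M = P·e = 24.3 × 5.5 = 133.65 kip·in.
Critical point at (x, y) = (3, 4) from centroid. f_tx = M·y/J = 2.709 kip/in; f_ty = M·x/J = 2.032 kip/in.
Resultant f_max = √[f_tx² + (f_v + f_ty)²] = √[2.709² + (1.519 + 2.032)²] = 4.466 kip/in.
Capacity per unit length: φr_n = 0.75 × 0.6 × 60 × (0.707 × 0.1875) = 3.579 kip/in.
4.466 > 3.579 → NOT adequate.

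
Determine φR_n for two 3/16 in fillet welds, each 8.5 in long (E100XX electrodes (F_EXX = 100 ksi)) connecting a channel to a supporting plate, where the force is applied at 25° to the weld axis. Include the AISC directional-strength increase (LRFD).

φR_n ≈ 115 kip

t_e = 0.707 × 0.1875 = 0.1326 in; A_we = 0.1326 × 17 = 2.254 in².
Directional factor: 1.0 + 0.5 sin^1.5(25°) = 1.137.
F_nw = 0.6 × 100 × 1.137 = 68.24 ksi.
φR_n = 0.75 × 68.24 × 2.254 = 115.3 kip.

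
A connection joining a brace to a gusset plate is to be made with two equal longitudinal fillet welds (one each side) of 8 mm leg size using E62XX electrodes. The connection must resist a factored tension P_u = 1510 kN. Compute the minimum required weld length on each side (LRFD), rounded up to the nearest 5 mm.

E62XX → F_EXX = 620 MPa.
Throat t_e = 0.707 × 8 = 5.656 mm.
φr_n = 0.75 × 0.6 × 620 × 5.656 × 10⁻³ = 1.578 kN/mm.
L_req = P_u / φr_n = 1510 / 1.578 = 956.9 mm total.
Per side: 956.9 / 2 = 478.4 mm.
Round up → use L = 480 mm on each side.

L = 480 mm on each side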